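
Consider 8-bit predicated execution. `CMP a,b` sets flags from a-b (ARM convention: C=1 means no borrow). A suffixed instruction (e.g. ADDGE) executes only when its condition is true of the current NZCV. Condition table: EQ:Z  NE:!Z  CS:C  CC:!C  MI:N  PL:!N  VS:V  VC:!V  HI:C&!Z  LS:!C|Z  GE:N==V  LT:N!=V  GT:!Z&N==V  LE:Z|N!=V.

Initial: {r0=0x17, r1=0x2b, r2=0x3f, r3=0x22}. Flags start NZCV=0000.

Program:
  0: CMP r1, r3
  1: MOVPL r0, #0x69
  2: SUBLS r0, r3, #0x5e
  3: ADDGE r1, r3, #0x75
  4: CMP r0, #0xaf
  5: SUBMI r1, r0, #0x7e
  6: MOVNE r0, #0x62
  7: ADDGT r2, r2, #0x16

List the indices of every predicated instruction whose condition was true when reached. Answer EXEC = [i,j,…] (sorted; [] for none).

0: ✓ CMP  NZCV=0010
1: ✓ MOVPL  r0←0x69
2: · SUBLS
3: ✓ ADDGE  r1←0x97
4: ✓ CMP  NZCV=1001
5: ✓ SUBMI  r1←0xeb
6: ✓ MOVNE  r0←0x62
7: ✓ ADDGT  r2←0x55

EXEC = [1,3,5,6,7]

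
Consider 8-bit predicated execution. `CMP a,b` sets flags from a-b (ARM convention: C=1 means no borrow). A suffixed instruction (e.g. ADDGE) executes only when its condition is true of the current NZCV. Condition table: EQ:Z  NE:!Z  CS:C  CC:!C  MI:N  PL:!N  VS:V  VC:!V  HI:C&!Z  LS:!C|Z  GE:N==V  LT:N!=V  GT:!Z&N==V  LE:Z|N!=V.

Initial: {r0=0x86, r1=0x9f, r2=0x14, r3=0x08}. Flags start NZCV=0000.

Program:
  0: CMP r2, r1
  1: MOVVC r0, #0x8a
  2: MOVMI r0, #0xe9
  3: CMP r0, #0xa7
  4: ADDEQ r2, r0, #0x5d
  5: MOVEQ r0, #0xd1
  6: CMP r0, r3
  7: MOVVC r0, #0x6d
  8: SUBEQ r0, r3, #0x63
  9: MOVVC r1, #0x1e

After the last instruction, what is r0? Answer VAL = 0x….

0: ✓ CMP  NZCV=0000
1: ✓ MOVVC  r0←0x8a
2: · MOVMI
3: ✓ CMP  NZCV=1000
4: · ADDEQ
5: · MOVEQ
6: ✓ CMP  NZCV=1010
7: ✓ MOVVC  r0←0x6d
8: · SUBEQ
9: ✓ MOVVC  r1←0x1e

VAL = 0x6d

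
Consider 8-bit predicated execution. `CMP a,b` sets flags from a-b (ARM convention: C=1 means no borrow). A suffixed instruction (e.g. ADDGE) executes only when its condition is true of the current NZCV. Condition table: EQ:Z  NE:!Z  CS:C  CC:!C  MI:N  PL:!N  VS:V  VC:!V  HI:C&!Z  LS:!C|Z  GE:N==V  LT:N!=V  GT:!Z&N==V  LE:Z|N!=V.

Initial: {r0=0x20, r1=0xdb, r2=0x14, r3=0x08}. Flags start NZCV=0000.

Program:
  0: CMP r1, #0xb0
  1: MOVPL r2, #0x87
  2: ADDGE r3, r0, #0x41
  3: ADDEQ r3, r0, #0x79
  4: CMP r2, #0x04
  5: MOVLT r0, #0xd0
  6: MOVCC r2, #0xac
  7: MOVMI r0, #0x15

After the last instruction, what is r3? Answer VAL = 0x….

0: ✓ CMP  NZCV=0010
1: ✓ MOVPL  r2←0x87
2: ✓ ADDGE  r3←0x61
3: · ADDEQ
4: ✓ CMP  NZCV=1010
5: ✓ MOVLT  r0←0xd0
6: · MOVCC
7: ✓ MOVMI  r0←0x15

VAL = 0x61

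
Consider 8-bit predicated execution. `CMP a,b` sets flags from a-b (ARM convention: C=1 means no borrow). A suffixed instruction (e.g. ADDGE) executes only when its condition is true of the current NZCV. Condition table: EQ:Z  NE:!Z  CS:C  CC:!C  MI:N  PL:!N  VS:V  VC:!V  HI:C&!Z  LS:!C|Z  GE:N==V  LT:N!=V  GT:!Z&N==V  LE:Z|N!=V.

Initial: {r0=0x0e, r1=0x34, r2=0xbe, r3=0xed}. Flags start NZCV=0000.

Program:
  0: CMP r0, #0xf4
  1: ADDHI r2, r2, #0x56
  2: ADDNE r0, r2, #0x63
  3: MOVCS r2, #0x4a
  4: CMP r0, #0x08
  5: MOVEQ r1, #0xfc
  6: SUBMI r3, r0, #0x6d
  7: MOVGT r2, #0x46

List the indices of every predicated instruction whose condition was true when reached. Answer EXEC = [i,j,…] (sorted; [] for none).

0: ✓ CMP  NZCV=0000
1: · ADDHI
2: ✓ ADDNE  r0←0x21
3: · MOVCS
4: ✓ CMP  NZCV=0010
5: · MOVEQ
6: · SUBMI
7: ✓ MOVGT  r2←0x46

EXEC = [2,7]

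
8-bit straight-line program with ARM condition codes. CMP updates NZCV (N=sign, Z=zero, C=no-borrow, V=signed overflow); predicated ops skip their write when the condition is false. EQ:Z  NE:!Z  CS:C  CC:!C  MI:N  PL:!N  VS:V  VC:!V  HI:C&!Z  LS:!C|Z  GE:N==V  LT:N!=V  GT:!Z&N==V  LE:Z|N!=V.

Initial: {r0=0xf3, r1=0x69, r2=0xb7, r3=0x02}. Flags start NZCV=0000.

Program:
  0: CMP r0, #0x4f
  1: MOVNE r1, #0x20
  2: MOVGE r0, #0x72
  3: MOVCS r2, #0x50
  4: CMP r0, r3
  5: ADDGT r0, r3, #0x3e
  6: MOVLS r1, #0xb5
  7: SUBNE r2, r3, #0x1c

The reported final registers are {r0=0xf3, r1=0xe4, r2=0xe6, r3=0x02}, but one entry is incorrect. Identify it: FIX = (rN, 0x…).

FIX = (r1, 0x20)

[0] flags=1010 → (cmp)
[1] flags=1010 NE?T → r1=0x20
[2] flags=1010 GE?F → skip
[3] flags=1010 CS?T → r2=0x50
[4] flags=1010 → (cmp)
[5] flags=1010 GT?F → skip
[6] flags=1010 LS?F → skip
[7] flags=1010 NE?T → r2=0xe6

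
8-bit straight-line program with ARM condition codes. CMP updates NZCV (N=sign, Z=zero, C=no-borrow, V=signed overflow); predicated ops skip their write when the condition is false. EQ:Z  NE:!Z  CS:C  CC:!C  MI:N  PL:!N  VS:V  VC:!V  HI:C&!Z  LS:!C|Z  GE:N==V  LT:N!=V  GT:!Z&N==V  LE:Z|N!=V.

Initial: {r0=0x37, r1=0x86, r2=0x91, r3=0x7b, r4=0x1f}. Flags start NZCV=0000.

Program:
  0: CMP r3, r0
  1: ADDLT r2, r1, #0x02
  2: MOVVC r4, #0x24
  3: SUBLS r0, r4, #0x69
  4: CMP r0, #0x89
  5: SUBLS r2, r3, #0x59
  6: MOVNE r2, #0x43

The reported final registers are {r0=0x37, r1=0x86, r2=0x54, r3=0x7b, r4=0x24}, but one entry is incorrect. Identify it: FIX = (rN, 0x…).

0: ✓ CMP  NZCV=0010
1: · ADDLT
2: ✓ MOVVC  r4←0x24
3: · SUBLS
4: ✓ CMP  NZCV=1001
5: ✓ SUBLS  r2←0x22
6: ✓ MOVNE  r2←0x43

FIX = (r2, 0x43)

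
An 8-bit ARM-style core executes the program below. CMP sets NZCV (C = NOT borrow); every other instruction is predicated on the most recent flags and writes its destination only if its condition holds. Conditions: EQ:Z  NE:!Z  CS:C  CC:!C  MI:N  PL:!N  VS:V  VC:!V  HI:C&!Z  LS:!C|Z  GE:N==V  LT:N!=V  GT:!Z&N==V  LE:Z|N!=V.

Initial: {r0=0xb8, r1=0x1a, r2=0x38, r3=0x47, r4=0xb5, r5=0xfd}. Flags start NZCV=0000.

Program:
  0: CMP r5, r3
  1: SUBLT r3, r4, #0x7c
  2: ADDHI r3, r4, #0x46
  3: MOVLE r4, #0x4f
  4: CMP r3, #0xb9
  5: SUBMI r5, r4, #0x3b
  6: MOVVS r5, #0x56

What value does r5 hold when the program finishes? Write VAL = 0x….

0: ✓ CMP  NZCV=1010
1: ✓ SUBLT  r3←0x39
2: ✓ ADDHI  r3←0xfb
3: ✓ MOVLE  r4←0x4f
4: ✓ CMP  NZCV=0010
5: · SUBMI
6: · MOVVS

VAL = 0xfd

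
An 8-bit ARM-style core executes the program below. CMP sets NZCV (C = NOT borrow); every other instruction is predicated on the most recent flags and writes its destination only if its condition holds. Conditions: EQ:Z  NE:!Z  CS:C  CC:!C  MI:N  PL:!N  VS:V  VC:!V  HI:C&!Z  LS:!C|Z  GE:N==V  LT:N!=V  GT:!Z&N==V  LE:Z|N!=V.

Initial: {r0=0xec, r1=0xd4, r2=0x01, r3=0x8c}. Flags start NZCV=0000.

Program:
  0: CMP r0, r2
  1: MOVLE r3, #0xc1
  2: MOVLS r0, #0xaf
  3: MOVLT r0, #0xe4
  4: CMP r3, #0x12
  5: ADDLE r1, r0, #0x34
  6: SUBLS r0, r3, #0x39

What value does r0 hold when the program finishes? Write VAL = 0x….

VAL = 0xe4

[0] flags=1010 → (cmp)
[1] flags=1010 LE?T → r3=0xc1
[2] flags=1010 LS?F → skip
[3] flags=1010 LT?T → r0=0xe4
[4] flags=1010 → (cmp)
[5] flags=1010 LE?T → r1=0x18
[6] flags=1010 LS?F → skip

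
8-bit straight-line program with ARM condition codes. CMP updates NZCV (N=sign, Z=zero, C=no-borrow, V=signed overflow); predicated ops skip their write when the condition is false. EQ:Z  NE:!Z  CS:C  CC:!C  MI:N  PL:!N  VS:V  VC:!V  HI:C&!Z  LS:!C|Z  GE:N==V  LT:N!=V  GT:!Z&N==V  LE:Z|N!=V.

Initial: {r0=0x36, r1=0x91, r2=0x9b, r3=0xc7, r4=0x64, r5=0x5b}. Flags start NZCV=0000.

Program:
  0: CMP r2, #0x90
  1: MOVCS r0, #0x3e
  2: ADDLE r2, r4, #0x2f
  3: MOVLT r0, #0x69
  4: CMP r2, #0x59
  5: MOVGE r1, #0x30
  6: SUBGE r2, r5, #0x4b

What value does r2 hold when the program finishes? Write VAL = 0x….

0: ✓ CMP  NZCV=0010
1: ✓ MOVCS  r0←0x3e
2: · ADDLE
3: · MOVLT
4: ✓ CMP  NZCV=0011
5: · MOVGE
6: · SUBGE

VAL = 0x9b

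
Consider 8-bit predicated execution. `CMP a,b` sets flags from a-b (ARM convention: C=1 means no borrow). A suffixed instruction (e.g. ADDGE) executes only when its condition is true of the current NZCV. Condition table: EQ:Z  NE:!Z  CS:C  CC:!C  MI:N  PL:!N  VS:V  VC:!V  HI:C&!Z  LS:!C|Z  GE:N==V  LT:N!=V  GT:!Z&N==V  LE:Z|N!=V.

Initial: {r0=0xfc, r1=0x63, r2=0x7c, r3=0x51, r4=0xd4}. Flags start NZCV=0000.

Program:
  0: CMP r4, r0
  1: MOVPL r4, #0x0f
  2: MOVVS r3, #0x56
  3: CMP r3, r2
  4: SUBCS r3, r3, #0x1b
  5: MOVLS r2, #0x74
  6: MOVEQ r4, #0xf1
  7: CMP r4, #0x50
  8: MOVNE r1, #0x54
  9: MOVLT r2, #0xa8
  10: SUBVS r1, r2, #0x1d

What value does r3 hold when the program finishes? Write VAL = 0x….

0: ✓ CMP  NZCV=1000
1: · MOVPL
2: · MOVVS
3: ✓ CMP  NZCV=1000
4: · SUBCS
5: ✓ MOVLS  r2←0x74
6: · MOVEQ
7: ✓ CMP  NZCV=1010
8: ✓ MOVNE  r1←0x54
9: ✓ MOVLT  r2←0xa8
10: · SUBVS

VAL = 0x51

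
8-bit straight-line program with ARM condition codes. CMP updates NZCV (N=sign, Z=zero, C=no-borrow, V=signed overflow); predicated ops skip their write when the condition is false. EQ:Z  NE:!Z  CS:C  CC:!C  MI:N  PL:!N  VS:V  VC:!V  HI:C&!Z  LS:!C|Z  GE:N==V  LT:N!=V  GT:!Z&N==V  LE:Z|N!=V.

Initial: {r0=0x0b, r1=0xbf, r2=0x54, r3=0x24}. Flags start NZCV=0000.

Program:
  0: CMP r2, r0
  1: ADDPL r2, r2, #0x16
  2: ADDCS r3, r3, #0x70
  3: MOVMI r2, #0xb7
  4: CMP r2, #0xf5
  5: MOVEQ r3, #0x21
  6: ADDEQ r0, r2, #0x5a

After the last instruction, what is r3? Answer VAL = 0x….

VAL = 0x94

[0] flags=0010 → (cmp)
[1] flags=0010 PL?T → r2=0x6a
[2] flags=0010 CS?T → r3=0x94
[3] flags=0010 MI?F → skip
[4] flags=0000 → (cmp)
[5] flags=0000 EQ?F → skip
[6] flags=0000 EQ?F → skip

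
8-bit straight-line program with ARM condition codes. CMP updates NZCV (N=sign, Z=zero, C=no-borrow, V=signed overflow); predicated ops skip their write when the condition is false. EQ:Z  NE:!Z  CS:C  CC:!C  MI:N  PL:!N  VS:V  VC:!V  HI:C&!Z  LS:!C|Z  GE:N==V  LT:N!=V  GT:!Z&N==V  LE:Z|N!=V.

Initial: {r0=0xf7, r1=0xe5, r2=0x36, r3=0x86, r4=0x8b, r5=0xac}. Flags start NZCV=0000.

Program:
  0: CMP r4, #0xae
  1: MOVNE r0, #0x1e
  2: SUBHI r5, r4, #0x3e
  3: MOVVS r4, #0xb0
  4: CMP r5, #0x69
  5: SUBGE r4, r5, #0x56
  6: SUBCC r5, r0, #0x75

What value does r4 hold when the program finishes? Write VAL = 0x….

[0] flags=1000 → (cmp)
[1] flags=1000 NE?T → r0=0x1e
[2] flags=1000 HI?F → skip
[3] flags=1000 VS?F → skip
[4] flags=0011 → (cmp)
[5] flags=0011 GE?F → skip
[6] flags=0011 CC?F → skip

VAL = 0x8b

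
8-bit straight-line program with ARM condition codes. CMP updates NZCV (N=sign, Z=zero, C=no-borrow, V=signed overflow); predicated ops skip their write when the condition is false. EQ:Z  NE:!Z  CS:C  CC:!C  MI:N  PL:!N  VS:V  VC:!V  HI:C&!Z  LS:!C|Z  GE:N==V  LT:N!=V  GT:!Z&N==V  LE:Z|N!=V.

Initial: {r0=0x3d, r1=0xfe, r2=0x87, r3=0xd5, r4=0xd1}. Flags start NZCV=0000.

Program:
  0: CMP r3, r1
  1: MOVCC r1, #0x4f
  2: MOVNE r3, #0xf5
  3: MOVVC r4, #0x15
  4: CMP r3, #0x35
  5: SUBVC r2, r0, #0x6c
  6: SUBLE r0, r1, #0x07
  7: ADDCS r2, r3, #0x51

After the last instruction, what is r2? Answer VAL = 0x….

[0] flags=1000 → (cmp)
[1] flags=1000 CC?T → r1=0x4f
[2] flags=1000 NE?T → r3=0xf5
[3] flags=1000 VC?T → r4=0x15
[4] flags=1010 → (cmp)
[5] flags=1010 VC?T → r2=0xd1
[6] flags=1010 LE?T → r0=0x48
[7] flags=1010 CS?T → r2=0x46

VAL = 0x46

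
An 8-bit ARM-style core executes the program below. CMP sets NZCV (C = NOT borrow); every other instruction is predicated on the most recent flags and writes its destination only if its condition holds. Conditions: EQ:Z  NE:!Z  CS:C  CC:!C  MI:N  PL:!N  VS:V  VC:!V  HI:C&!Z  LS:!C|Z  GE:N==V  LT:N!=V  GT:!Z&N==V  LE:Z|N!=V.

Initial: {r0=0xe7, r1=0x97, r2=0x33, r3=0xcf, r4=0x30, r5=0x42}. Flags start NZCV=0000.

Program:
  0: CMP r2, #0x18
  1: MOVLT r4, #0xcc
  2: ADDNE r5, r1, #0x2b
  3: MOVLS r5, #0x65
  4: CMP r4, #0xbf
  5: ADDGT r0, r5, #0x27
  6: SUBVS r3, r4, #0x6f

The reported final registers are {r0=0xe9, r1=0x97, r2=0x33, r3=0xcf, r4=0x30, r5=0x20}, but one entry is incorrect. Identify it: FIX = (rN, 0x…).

[0] flags=0010 → (cmp)
[1] flags=0010 LT?F → skip
[2] flags=0010 NE?T → r5=0xc2
[3] flags=0010 LS?F → skip
[4] flags=0000 → (cmp)
[5] flags=0000 GT?T → r0=0xe9
[6] flags=0000 VS?F → skip

FIX = (r5, 0xc2)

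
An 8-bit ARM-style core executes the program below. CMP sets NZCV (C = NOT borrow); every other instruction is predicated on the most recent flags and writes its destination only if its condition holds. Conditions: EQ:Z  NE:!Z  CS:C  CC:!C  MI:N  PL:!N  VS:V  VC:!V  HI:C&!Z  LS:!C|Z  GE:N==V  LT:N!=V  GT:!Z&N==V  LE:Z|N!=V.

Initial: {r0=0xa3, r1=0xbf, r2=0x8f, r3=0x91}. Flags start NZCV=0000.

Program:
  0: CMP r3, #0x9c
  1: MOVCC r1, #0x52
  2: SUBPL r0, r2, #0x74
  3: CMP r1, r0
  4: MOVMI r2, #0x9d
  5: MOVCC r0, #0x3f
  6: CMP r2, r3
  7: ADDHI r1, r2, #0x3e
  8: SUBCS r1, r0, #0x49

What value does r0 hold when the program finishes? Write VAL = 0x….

0: ✓ CMP  NZCV=1000
1: ✓ MOVCC  r1←0x52
2: · SUBPL
3: ✓ CMP  NZCV=1001
4: ✓ MOVMI  r2←0x9d
5: ✓ MOVCC  r0←0x3f
6: ✓ CMP  NZCV=0010
7: ✓ ADDHI  r1←0xdb
8: ✓ SUBCS  r1←0xf6

VAL = 0x3f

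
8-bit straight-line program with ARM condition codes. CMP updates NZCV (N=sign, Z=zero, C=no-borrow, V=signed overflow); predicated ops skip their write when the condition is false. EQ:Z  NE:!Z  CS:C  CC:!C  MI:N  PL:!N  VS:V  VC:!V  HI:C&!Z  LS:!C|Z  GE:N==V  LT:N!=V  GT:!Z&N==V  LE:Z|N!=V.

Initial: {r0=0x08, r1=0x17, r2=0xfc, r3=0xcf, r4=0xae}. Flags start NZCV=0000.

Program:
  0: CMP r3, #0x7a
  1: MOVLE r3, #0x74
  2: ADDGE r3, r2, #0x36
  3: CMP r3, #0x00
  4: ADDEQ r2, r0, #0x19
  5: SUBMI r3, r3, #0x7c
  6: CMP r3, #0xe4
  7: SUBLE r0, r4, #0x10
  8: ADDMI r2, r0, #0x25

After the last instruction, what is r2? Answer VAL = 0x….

[0] flags=0011 → (cmp)
[1] flags=0011 LE?T → r3=0x74
[2] flags=0011 GE?F → skip
[3] flags=0010 → (cmp)
[4] flags=0010 EQ?F → skip
[5] flags=0010 MI?F → skip
[6] flags=1001 → (cmp)
[7] flags=1001 LE?F → skip
[8] flags=1001 MI?T → r2=0x2d

VAL = 0x2d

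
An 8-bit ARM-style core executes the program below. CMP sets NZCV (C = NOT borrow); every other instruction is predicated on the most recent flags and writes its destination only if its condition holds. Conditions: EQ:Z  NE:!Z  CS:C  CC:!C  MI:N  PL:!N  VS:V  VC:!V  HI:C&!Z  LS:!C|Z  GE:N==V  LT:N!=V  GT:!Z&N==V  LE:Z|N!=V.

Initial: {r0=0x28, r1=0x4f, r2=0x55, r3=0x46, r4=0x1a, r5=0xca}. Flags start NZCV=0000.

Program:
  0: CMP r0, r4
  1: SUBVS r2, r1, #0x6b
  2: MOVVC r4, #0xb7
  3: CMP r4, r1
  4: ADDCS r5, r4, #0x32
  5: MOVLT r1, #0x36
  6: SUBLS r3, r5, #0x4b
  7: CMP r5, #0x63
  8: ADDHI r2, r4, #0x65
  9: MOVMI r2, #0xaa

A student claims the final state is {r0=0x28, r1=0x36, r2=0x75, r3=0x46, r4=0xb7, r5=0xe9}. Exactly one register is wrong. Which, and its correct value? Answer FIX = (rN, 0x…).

[0] flags=0010 → (cmp)
[1] flags=0010 VS?F → skip
[2] flags=0010 VC?T → r4=0xb7
[3] flags=0011 → (cmp)
[4] flags=0011 CS?T → r5=0xe9
[5] flags=0011 LT?T → r1=0x36
[6] flags=0011 LS?F → skip
[7] flags=1010 → (cmp)
[8] flags=1010 HI?T → r2=0x1c
[9] flags=1010 MI?T → r2=0xaa

FIX = (r2, 0xaa)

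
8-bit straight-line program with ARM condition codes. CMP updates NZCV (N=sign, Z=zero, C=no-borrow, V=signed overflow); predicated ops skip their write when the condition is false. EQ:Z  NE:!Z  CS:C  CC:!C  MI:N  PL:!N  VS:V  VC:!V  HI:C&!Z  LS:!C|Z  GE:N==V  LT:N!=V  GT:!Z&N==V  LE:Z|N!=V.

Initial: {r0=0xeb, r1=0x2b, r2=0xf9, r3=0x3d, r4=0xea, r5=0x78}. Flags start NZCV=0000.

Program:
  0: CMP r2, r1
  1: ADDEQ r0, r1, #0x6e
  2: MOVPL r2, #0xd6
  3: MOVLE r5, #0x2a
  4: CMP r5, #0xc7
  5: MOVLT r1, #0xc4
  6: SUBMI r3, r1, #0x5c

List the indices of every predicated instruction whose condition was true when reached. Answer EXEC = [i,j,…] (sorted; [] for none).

[0] flags=1010 → (cmp)
[1] flags=1010 EQ?F → skip
[2] flags=1010 PL?F → skip
[3] flags=1010 LE?T → r5=0x2a
[4] flags=0000 → (cmp)
[5] flags=0000 LT?F → skip
[6] flags=0000 MI?F → skip

EXEC = [3]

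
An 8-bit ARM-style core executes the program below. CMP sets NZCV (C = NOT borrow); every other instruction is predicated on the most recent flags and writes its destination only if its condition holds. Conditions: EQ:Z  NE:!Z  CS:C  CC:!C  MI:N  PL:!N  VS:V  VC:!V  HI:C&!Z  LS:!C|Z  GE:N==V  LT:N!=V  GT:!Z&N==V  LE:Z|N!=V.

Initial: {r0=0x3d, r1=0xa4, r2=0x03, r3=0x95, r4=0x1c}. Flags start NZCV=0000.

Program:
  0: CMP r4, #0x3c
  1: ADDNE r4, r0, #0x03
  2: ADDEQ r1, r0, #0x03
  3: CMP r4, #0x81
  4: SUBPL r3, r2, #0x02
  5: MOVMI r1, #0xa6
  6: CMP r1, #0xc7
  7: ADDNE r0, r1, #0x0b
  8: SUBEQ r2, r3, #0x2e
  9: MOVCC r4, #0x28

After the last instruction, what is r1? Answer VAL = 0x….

VAL = 0xa6

0: ✓ CMP  NZCV=1000
1: ✓ ADDNE  r4←0x40
2: · ADDEQ
3: ✓ CMP  NZCV=1001
4: · SUBPL
5: ✓ MOVMI  r1←0xa6
6: ✓ CMP  NZCV=1000
7: ✓ ADDNE  r0←0xb1
8: · SUBEQ
9: ✓ MOVCC  r4←0x28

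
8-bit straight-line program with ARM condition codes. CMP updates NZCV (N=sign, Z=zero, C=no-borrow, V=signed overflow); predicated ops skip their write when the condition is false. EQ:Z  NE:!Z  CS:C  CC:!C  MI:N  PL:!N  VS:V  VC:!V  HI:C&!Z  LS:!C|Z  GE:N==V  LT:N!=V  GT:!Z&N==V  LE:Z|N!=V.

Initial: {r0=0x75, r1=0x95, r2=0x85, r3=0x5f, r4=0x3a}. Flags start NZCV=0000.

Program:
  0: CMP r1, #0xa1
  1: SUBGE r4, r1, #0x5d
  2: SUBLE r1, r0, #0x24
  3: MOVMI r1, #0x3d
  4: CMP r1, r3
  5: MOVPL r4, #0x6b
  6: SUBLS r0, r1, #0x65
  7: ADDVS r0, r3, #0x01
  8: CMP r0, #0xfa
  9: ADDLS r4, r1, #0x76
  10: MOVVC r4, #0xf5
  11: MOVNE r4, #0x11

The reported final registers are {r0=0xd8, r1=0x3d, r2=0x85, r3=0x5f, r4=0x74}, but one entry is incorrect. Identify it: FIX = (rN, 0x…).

[0] flags=1000 → (cmp)
[1] flags=1000 GE?F → skip
[2] flags=1000 LE?T → r1=0x51
[3] flags=1000 MI?T → r1=0x3d
[4] flags=1000 → (cmp)
[5] flags=1000 PL?F → skip
[6] flags=1000 LS?T → r0=0xd8
[7] flags=1000 VS?F → skip
[8] flags=1000 → (cmp)
[9] flags=1000 LS?T → r4=0xb3
[10] flags=1000 VC?T → r4=0xf5
[11] flags=1000 NE?T → r4=0x11

FIX = (r4, 0x11)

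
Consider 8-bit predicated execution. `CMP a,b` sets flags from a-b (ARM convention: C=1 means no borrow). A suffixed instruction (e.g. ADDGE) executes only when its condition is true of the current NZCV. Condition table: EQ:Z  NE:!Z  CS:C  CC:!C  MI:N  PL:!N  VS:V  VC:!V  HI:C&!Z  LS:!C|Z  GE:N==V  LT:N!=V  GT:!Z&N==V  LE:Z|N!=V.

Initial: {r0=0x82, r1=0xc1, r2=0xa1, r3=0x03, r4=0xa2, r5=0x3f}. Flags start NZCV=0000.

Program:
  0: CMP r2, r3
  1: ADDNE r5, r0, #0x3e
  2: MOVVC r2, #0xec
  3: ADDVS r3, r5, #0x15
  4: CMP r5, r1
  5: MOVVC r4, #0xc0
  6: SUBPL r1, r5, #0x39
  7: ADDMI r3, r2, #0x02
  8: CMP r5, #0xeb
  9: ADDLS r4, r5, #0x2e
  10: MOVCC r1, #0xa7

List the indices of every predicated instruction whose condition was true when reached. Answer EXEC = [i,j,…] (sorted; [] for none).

EXEC = [1,2,5,7,9,10]

0: ✓ CMP  NZCV=1010
1: ✓ ADDNE  r5←0xc0
2: ✓ MOVVC  r2←0xec
3: · ADDVS
4: ✓ CMP  NZCV=1000
5: ✓ MOVVC  r4←0xc0
6: · SUBPL
7: ✓ ADDMI  r3←0xee
8: ✓ CMP  NZCV=1000
9: ✓ ADDLS  r4←0xee
10: ✓ MOVCC  r1←0xa7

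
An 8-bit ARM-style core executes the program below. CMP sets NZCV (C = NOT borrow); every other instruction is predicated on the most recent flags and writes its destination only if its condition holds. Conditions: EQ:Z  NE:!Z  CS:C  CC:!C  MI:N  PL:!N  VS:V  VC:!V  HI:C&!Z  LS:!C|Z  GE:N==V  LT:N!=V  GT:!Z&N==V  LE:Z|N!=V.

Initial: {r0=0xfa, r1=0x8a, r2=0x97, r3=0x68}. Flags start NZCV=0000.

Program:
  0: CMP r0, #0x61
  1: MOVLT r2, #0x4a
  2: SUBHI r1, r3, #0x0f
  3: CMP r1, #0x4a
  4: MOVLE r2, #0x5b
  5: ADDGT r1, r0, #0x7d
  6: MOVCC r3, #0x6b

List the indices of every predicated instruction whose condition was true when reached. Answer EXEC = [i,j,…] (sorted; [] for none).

[0] flags=1010 → (cmp)
[1] flags=1010 LT?T → r2=0x4a
[2] flags=1010 HI?T → r1=0x59
[3] flags=0010 → (cmp)
[4] flags=0010 LE?F → skip
[5] flags=0010 GT?T → r1=0x77
[6] flags=0010 CC?F → skip

EXEC = [1,2,5]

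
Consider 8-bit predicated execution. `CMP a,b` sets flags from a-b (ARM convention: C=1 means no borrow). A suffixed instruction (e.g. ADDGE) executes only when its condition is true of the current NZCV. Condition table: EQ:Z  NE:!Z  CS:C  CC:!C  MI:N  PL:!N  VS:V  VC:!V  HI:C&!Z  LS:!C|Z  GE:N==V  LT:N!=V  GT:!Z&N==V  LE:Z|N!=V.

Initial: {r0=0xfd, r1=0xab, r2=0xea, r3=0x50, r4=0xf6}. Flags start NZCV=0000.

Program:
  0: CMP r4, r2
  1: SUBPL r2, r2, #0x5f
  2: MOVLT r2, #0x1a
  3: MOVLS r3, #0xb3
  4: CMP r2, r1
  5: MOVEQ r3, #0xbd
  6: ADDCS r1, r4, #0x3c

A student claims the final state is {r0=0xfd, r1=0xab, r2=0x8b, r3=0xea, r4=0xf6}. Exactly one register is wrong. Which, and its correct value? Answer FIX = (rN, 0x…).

FIX = (r3, 0x50)

[0] flags=0010 → (cmp)
[1] flags=0010 PL?T → r2=0x8b
[2] flags=0010 LT?F → skip
[3] flags=0010 LS?F → skip
[4] flags=1000 → (cmp)
[5] flags=1000 EQ?F → skip
[6] flags=1000 CS?F → skip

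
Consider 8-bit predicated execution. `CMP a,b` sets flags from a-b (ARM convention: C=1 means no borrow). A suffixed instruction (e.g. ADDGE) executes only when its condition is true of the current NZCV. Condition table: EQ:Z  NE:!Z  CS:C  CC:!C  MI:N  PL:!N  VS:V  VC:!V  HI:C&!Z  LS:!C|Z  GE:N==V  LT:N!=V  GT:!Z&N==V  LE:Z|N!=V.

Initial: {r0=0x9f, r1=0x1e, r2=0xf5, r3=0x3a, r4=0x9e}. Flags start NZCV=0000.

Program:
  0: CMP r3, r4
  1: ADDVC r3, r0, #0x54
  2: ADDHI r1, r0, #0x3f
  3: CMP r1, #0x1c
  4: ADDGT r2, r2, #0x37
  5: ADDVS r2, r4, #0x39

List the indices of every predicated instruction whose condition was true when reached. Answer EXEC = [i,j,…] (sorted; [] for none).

[0] flags=1001 → (cmp)
[1] flags=1001 VC?F → skip
[2] flags=1001 HI?F → skip
[3] flags=0010 → (cmp)
[4] flags=0010 GT?T → r2=0x2c
[5] flags=0010 VS?F → skip

EXEC = [4]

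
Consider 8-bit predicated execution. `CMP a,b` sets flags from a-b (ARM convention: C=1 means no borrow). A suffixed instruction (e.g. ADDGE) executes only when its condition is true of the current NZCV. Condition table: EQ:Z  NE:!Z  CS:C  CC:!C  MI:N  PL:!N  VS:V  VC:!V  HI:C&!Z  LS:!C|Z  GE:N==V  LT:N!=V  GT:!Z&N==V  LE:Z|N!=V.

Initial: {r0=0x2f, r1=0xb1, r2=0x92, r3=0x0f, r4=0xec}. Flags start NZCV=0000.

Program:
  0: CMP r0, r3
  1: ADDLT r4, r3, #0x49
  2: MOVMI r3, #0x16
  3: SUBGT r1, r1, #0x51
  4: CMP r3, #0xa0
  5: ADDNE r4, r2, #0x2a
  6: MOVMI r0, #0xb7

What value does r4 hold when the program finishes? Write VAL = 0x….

0: ✓ CMP  NZCV=0010
1: · ADDLT
2: · MOVMI
3: ✓ SUBGT  r1←0x60
4: ✓ CMP  NZCV=0000
5: ✓ ADDNE  r4←0xbc
6: · MOVMI

VAL = 0xbc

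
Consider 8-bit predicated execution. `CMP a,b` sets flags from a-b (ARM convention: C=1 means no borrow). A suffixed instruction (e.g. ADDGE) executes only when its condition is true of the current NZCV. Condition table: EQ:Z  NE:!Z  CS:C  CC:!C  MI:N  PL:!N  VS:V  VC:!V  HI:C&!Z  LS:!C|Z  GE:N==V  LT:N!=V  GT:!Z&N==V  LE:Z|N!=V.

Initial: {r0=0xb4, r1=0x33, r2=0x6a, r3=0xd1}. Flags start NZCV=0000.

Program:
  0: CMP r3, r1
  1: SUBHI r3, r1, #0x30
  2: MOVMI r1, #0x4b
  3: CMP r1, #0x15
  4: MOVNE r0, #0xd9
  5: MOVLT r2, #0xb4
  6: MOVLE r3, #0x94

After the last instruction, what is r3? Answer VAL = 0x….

VAL = 0x03

0: ✓ CMP  NZCV=1010
1: ✓ SUBHI  r3←0x03
2: ✓ MOVMI  r1←0x4b
3: ✓ CMP  NZCV=0010
4: ✓ MOVNE  r0←0xd9
5: · MOVLT
6: · MOVLE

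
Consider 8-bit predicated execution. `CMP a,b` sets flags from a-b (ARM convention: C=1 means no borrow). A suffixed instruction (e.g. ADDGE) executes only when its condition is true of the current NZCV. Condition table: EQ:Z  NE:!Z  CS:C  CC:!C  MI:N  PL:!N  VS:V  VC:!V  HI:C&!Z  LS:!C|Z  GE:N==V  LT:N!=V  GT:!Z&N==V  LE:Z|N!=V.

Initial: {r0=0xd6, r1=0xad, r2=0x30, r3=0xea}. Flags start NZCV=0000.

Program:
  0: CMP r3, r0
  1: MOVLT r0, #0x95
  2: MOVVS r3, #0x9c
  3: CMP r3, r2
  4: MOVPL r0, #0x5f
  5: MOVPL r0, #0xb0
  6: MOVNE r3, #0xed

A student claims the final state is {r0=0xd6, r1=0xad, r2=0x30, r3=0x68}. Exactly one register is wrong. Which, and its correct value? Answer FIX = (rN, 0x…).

[0] flags=0010 → (cmp)
[1] flags=0010 LT?F → skip
[2] flags=0010 VS?F → skip
[3] flags=1010 → (cmp)
[4] flags=1010 PL?F → skip
[5] flags=1010 PL?F → skip
[6] flags=1010 NE?T → r3=0xed

FIX = (r3, 0xed)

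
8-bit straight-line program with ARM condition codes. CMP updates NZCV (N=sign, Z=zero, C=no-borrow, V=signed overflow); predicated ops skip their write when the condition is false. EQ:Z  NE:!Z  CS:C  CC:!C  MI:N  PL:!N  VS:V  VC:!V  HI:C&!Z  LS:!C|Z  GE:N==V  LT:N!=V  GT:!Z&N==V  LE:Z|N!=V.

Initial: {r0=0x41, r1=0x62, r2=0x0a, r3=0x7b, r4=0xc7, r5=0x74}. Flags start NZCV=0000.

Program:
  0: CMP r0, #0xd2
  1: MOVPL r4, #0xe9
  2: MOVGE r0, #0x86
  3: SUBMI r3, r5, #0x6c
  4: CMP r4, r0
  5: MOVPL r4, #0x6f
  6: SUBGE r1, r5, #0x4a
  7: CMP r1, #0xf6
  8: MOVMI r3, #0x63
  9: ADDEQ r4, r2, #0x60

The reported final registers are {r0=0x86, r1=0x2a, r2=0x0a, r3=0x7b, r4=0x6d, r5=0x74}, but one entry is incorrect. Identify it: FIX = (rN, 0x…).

FIX = (r4, 0x6f)

0: ✓ CMP  NZCV=0000
1: ✓ MOVPL  r4←0xe9
2: ✓ MOVGE  r0←0x86
3: · SUBMI
4: ✓ CMP  NZCV=0010
5: ✓ MOVPL  r4←0x6f
6: ✓ SUBGE  r1←0x2a
7: ✓ CMP  NZCV=0000
8: · MOVMI
9: · ADDEQ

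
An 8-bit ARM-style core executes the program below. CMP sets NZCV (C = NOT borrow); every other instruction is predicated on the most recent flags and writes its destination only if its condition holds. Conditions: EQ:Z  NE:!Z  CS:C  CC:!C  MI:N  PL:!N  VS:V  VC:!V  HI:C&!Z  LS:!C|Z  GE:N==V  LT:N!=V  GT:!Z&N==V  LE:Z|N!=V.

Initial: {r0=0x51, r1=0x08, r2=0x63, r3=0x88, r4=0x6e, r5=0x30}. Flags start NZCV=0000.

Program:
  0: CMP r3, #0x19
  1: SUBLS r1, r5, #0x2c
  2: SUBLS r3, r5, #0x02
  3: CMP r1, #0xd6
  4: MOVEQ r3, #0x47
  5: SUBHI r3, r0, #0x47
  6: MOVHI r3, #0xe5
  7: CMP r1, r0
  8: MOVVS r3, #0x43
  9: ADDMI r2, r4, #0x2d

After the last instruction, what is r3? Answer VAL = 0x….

0: ✓ CMP  NZCV=0011
1: · SUBLS
2: · SUBLS
3: ✓ CMP  NZCV=0000
4: · MOVEQ
5: · SUBHI
6: · MOVHI
7: ✓ CMP  NZCV=1000
8: · MOVVS
9: ✓ ADDMI  r2←0x9b

VAL = 0x88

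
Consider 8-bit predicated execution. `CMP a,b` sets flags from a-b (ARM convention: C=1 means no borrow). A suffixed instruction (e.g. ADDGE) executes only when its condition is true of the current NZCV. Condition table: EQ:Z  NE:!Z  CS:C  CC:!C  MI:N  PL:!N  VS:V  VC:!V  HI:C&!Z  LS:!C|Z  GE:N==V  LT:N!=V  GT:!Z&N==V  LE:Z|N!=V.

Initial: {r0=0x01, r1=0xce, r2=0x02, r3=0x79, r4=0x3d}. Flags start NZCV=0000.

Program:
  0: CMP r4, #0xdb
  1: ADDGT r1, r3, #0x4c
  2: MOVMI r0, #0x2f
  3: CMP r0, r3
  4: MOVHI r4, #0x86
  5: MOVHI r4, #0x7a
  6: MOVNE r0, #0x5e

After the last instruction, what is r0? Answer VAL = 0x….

VAL = 0x5e

0: ✓ CMP  NZCV=0000
1: ✓ ADDGT  r1←0xc5
2: · MOVMI
3: ✓ CMP  NZCV=1000
4: · MOVHI
5: · MOVHI
6: ✓ MOVNE  r0←0x5e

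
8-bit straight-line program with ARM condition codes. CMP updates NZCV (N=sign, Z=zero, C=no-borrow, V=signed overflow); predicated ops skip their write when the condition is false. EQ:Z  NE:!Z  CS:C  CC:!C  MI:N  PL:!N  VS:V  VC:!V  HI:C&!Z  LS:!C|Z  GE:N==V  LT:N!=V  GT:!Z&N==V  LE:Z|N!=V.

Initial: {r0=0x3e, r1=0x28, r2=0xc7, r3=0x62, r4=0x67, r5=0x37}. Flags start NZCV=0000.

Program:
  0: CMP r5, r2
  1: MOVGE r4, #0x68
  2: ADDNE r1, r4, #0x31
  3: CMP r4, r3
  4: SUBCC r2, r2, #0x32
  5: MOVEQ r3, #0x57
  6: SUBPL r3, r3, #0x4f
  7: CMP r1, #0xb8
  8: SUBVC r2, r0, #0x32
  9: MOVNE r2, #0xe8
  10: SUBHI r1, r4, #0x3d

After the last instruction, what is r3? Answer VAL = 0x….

[0] flags=0000 → (cmp)
[1] flags=0000 GE?T → r4=0x68
[2] flags=0000 NE?T → r1=0x99
[3] flags=0010 → (cmp)
[4] flags=0010 CC?F → skip
[5] flags=0010 EQ?F → skip
[6] flags=0010 PL?T → r3=0x13
[7] flags=1000 → (cmp)
[8] flags=1000 VC?T → r2=0x0c
[9] flags=1000 NE?T → r2=0xe8
[10] flags=1000 HI?F → skip

VAL = 0x13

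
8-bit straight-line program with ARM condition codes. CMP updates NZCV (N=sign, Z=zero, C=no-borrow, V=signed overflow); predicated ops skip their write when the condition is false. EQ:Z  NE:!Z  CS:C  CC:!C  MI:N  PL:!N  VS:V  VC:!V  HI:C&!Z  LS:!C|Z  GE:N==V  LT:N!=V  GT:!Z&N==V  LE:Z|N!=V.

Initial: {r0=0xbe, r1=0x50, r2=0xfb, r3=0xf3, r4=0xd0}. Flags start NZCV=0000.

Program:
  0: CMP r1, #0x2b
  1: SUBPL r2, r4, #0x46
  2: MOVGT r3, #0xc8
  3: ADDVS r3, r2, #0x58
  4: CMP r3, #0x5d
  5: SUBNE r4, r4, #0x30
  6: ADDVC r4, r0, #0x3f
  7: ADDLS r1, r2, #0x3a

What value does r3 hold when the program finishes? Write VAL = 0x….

VAL = 0xc8

0: ✓ CMP  NZCV=0010
1: ✓ SUBPL  r2←0x8a
2: ✓ MOVGT  r3←0xc8
3: · ADDVS
4: ✓ CMP  NZCV=0011
5: ✓ SUBNE  r4←0xa0
6: · ADDVC
7: · ADDLS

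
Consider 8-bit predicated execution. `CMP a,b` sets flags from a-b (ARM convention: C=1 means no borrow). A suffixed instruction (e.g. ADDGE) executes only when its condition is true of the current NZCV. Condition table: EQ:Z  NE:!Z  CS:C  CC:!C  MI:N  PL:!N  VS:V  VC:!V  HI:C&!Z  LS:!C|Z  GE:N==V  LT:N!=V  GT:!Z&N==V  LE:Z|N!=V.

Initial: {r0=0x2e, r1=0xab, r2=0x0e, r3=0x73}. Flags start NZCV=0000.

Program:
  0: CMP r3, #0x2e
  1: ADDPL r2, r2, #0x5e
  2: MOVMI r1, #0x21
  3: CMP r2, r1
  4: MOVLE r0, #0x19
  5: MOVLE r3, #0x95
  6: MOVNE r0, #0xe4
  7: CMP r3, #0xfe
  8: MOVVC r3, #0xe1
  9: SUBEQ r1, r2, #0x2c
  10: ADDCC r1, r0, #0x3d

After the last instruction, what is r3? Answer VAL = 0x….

VAL = 0xe1

0: ✓ CMP  NZCV=0010
1: ✓ ADDPL  r2←0x6c
2: · MOVMI
3: ✓ CMP  NZCV=1001
4: · MOVLE
5: · MOVLE
6: ✓ MOVNE  r0←0xe4
7: ✓ CMP  NZCV=0000
8: ✓ MOVVC  r3←0xe1
9: · SUBEQ
10: ✓ ADDCC  r1←0x21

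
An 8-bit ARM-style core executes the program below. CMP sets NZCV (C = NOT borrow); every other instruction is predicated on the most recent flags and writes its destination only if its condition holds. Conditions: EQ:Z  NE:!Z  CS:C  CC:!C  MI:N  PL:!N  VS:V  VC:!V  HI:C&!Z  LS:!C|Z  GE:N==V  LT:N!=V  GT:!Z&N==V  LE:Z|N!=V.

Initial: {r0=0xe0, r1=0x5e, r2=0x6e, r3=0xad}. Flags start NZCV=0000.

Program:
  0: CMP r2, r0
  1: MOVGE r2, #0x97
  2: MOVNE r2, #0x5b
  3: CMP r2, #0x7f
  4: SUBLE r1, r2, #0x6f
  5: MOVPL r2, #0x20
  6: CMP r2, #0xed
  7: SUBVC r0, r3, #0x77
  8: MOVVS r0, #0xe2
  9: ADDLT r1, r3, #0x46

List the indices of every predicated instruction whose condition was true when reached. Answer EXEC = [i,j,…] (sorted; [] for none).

EXEC = [1,2,4,7]

[0] flags=1001 → (cmp)
[1] flags=1001 GE?T → r2=0x97
[2] flags=1001 NE?T → r2=0x5b
[3] flags=1000 → (cmp)
[4] flags=1000 LE?T → r1=0xec
[5] flags=1000 PL?F → skip
[6] flags=0000 → (cmp)
[7] flags=0000 VC?T → r0=0x36
[8] flags=0000 VS?F → skip
[9] flags=0000 LT?F → skip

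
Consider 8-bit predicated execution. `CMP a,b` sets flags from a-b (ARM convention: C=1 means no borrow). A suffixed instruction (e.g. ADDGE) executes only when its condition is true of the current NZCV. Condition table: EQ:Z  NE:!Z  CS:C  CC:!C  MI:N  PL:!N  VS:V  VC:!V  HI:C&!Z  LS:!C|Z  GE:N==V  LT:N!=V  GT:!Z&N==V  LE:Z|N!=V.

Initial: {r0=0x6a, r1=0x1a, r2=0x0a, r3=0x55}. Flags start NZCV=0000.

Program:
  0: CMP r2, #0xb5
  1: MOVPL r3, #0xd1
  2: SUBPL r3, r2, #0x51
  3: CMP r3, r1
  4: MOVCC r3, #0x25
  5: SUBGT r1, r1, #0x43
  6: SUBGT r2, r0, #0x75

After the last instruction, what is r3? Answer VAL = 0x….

VAL = 0xb9

[0] flags=0000 → (cmp)
[1] flags=0000 PL?T → r3=0xd1
[2] flags=0000 PL?T → r3=0xb9
[3] flags=1010 → (cmp)
[4] flags=1010 CC?F → skip
[5] flags=1010 GT?F → skip
[6] flags=1010 GT?F → skip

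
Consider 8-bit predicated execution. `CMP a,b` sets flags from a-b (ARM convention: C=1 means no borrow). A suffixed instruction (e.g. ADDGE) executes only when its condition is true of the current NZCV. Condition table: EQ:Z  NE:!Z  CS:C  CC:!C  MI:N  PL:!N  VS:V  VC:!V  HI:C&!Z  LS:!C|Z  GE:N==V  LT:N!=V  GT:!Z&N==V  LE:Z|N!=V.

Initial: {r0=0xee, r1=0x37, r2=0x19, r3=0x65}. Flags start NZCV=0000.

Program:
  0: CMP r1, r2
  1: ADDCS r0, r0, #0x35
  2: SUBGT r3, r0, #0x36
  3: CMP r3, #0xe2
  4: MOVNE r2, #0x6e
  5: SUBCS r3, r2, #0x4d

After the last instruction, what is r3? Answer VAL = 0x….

0: ✓ CMP  NZCV=0010
1: ✓ ADDCS  r0←0x23
2: ✓ SUBGT  r3←0xed
3: ✓ CMP  NZCV=0010
4: ✓ MOVNE  r2←0x6e
5: ✓ SUBCS  r3←0x21

VAL = 0x21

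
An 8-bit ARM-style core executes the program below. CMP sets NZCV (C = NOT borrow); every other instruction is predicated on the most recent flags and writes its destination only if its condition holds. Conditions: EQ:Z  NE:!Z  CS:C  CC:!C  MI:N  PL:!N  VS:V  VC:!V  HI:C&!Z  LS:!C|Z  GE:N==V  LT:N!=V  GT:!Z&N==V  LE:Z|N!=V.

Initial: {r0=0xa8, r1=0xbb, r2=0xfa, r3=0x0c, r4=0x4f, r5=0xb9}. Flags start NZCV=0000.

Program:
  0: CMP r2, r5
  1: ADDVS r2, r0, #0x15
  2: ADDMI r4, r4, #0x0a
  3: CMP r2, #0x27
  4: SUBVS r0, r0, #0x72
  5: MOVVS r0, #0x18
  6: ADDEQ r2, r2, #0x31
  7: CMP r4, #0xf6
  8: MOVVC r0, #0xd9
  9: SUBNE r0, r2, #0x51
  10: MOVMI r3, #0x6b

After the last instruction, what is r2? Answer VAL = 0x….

0: ✓ CMP  NZCV=0010
1: · ADDVS
2: · ADDMI
3: ✓ CMP  NZCV=1010
4: · SUBVS
5: · MOVVS
6: · ADDEQ
7: ✓ CMP  NZCV=0000
8: ✓ MOVVC  r0←0xd9
9: ✓ SUBNE  r0←0xa9
10: · MOVMI

VAL = 0xfa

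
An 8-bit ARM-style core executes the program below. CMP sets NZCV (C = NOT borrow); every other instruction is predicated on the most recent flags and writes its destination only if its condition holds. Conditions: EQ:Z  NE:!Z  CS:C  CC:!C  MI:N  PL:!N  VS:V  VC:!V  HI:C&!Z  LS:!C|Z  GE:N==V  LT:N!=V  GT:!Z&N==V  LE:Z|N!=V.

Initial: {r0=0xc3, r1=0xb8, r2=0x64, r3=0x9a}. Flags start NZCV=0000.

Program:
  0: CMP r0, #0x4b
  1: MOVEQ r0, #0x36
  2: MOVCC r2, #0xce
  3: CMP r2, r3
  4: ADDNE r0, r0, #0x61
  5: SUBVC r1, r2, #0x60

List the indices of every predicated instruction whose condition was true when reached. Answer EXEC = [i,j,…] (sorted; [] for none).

EXEC = [4]

[0] flags=0011 → (cmp)
[1] flags=0011 EQ?F → skip
[2] flags=0011 CC?F → skip
[3] flags=1001 → (cmp)
[4] flags=1001 NE?T → r0=0x24
[5] flags=1001 VC?F → skip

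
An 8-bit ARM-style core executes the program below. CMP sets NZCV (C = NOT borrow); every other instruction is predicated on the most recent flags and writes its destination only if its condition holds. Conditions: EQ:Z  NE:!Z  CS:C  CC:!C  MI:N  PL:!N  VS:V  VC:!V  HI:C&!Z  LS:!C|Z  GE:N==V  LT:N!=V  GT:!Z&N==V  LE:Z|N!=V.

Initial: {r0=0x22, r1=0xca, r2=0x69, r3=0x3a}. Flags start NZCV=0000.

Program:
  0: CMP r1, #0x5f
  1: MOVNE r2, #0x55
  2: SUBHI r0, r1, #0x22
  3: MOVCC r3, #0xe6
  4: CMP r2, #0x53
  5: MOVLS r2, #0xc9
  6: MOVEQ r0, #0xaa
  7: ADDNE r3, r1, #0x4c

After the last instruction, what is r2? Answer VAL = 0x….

0: ✓ CMP  NZCV=0011
1: ✓ MOVNE  r2←0x55
2: ✓ SUBHI  r0←0xa8
3: · MOVCC
4: ✓ CMP  NZCV=0010
5: · MOVLS
6: · MOVEQ
7: ✓ ADDNE  r3←0x16

VAL = 0x55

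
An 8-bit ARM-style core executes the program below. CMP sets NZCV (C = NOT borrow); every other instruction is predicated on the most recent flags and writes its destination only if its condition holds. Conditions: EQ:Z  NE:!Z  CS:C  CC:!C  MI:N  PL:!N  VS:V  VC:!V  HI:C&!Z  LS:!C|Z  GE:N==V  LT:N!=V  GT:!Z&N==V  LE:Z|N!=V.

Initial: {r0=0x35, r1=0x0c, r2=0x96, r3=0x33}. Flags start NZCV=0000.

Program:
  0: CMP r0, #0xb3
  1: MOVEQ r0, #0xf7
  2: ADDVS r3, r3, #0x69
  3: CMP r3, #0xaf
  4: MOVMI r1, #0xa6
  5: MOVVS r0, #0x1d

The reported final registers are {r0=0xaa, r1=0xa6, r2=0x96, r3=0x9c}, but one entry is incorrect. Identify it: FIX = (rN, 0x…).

FIX = (r0, 0x35)

[0] flags=1001 → (cmp)
[1] flags=1001 EQ?F → skip
[2] flags=1001 VS?T → r3=0x9c
[3] flags=1000 → (cmp)
[4] flags=1000 MI?T → r1=0xa6
[5] flags=1000 VS?F → skip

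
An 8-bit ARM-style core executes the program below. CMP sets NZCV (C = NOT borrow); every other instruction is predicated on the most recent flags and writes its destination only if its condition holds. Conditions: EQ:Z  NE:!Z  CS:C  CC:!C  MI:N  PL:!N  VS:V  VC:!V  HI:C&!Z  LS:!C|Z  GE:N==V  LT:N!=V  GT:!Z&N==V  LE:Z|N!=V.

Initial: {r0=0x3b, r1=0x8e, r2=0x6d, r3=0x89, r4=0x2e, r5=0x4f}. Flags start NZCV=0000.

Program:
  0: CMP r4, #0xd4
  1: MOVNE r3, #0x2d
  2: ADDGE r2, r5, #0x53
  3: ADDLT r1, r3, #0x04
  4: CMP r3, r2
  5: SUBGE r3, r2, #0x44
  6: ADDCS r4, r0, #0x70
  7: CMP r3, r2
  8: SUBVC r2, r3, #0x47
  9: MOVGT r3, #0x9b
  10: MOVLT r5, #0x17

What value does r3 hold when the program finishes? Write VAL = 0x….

VAL = 0x9b

[0] flags=0000 → (cmp)
[1] flags=0000 NE?T → r3=0x2d
[2] flags=0000 GE?T → r2=0xa2
[3] flags=0000 LT?F → skip
[4] flags=1001 → (cmp)
[5] flags=1001 GE?T → r3=0x5e
[6] flags=1001 CS?F → skip
[7] flags=1001 → (cmp)
[8] flags=1001 VC?F → skip
[9] flags=1001 GT?T → r3=0x9b
[10] flags=1001 LT?F → skip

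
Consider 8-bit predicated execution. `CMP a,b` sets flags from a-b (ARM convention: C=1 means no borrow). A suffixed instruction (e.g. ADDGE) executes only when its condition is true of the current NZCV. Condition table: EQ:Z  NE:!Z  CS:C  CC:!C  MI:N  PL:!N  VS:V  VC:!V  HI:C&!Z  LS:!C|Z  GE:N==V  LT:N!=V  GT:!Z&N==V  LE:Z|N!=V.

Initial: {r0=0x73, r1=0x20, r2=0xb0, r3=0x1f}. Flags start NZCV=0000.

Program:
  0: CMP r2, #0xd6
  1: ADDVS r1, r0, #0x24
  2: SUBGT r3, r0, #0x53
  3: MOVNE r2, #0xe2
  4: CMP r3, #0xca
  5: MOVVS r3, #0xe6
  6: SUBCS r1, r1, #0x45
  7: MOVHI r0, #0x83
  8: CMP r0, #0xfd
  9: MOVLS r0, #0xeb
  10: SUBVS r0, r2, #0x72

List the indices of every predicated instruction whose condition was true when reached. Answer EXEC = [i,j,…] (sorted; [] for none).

0: ✓ CMP  NZCV=1000
1: · ADDVS
2: · SUBGT
3: ✓ MOVNE  r2←0xe2
4: ✓ CMP  NZCV=0000
5: · MOVVS
6: · SUBCS
7: · MOVHI
8: ✓ CMP  NZCV=0000
9: ✓ MOVLS  r0←0xeb
10: · SUBVS

EXEC = [3,9]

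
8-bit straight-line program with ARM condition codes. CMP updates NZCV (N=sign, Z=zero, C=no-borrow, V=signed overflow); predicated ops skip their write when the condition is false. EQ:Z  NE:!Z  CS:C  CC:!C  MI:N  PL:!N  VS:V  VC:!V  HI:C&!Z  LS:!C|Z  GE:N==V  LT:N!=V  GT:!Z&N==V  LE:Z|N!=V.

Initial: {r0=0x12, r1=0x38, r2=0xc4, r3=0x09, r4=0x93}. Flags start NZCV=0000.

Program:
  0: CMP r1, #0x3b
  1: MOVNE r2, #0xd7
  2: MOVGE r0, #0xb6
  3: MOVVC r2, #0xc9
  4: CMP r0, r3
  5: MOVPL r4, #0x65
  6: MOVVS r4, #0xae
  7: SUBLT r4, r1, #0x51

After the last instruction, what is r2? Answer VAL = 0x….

VAL = 0xc9

[0] flags=1000 → (cmp)
[1] flags=1000 NE?T → r2=0xd7
[2] flags=1000 GE?F → skip
[3] flags=1000 VC?T → r2=0xc9
[4] flags=0010 → (cmp)
[5] flags=0010 PL?T → r4=0x65
[6] flags=0010 VS?F → skip
[7] flags=0010 LT?F → skip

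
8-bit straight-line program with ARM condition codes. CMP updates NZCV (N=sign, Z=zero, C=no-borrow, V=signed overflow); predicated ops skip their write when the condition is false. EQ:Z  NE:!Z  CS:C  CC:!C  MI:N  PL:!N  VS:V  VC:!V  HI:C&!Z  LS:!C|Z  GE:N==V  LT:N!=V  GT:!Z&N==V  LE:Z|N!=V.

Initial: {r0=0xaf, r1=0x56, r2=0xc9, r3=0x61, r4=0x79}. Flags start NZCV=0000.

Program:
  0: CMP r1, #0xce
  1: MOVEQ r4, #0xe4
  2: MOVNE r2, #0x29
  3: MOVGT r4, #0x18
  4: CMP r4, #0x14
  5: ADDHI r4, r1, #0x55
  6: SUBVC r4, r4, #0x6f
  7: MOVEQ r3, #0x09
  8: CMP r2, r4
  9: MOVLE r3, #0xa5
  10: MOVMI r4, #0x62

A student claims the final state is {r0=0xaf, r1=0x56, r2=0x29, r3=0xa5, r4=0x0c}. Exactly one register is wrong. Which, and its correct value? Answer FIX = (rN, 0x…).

[0] flags=1001 → (cmp)
[1] flags=1001 EQ?F → skip
[2] flags=1001 NE?T → r2=0x29
[3] flags=1001 GT?T → r4=0x18
[4] flags=0010 → (cmp)
[5] flags=0010 HI?T → r4=0xab
[6] flags=0010 VC?T → r4=0x3c
[7] flags=0010 EQ?F → skip
[8] flags=1000 → (cmp)
[9] flags=1000 LE?T → r3=0xa5
[10] flags=1000 MI?T → r4=0x62

FIX = (r4, 0x62)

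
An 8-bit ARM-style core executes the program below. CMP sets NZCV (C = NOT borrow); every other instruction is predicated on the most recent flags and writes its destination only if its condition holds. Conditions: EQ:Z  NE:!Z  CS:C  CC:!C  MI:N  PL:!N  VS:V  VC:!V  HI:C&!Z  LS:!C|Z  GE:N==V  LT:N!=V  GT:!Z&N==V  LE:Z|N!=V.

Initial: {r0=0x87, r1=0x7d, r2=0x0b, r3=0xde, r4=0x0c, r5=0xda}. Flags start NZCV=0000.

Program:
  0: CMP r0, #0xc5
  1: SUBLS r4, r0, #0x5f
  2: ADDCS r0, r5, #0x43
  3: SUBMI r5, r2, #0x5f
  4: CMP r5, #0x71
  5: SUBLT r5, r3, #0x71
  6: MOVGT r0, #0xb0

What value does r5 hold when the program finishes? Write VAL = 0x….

[0] flags=1000 → (cmp)
[1] flags=1000 LS?T → r4=0x28
[2] flags=1000 CS?F → skip
[3] flags=1000 MI?T → r5=0xac
[4] flags=0011 → (cmp)
[5] flags=0011 LT?T → r5=0x6d
[6] flags=0011 GT?F → skip

VAL = 0x6d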